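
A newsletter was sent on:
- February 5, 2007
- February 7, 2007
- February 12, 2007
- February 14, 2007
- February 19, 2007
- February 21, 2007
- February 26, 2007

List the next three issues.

February 28, 2007; March 5, 2007; March 7, 2007

Gaps: 2, 5, 2, 5, 2, 5 days — not constant, but cyclic with period 2.
The events fall on every Monday and Wednesday.
The following Wednesday is February 28, 2007.
Next Monday: March 5, 2007.
The following Wednesday is March 7, 2007.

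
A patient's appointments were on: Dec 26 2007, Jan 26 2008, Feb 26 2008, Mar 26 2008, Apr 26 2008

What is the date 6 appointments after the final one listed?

The day-of-month is always 26 (31, 31, 29, 31 days between events).
So this recurs on the 26th of each month.
May 2008: May 26 2008.
June 2008: Jun 26 2008.
Next: July 2008 → Jul 26 2008.
Next: August 2008 → Aug 26 2008.
Next: September 2008 → Sep 26 2008.
October 2008: Oct 26 2008.

Oct 26 2008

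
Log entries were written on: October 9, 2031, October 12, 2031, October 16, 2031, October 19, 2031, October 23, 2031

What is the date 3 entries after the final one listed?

November 2, 2031

The gap pattern 3, 4, 3, 4 repeats every 2 events.
These are the Thursdays and Sundays of each week.
Next Sunday: October 26, 2031.
Next Thursday: October 30, 2031.
The following Sunday is November 2, 2031.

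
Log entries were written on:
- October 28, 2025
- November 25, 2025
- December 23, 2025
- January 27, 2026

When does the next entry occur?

These are Tuesdays at 28- or 35-day spacing (28, 28, 35).
The pattern: 4th Tuesday of the month.
4th Tuesday of February 2026: February 24, 2026.

February 24, 2026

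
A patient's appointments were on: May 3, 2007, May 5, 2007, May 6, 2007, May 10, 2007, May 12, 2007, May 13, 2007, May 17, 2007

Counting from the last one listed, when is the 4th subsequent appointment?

Every event lands on a Thursday or Saturday or Sunday (gaps cycle 2, 1, 4, 2, 1, 4).
So the schedule is: every Thursday, Saturday and Sunday.
Next Saturday: May 19, 2007.
The following Sunday is May 20, 2007.
The following Thursday is May 24, 2007.
Next Saturday: May 26, 2007.

May 26, 2007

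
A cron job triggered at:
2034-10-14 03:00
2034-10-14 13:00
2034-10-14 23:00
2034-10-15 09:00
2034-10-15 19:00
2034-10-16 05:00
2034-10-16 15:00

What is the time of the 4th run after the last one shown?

2034-10-18 07:00

The interval is a steady 10 hours (10, 10, 10, 10, 10, 10).
2034-10-16 15:00 + 10 h = 2034-10-17 01:00.
2034-10-17 01:00 + 10 h = 2034-10-17 11:00.
2034-10-17 11:00 + 10 h = 2034-10-17 21:00.
2034-10-17 21:00 + 10 h = 2034-10-18 07:00.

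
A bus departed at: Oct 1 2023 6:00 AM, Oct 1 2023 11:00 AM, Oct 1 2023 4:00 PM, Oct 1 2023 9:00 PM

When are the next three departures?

Spacing: 5, 5, 5 h — constant 5 h.
Oct 1 2023 9:00 PM + 5 h = Oct 2 2023 2:00 AM.
Oct 2 2023 2:00 AM + 5 h = Oct 2 2023 7:00 AM.
Oct 2 2023 7:00 AM + 5 h = Oct 2 2023 12:00 PM.

Oct 2 2023 2:00 AM, Oct 2 2023 7:00 AM, Oct 2 2023 12:00 PM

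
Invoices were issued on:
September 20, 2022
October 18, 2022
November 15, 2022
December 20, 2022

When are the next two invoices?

These are Tuesdays at 28- or 35-day spacing (28, 28, 35).
The pattern: 3rd Tuesday of the month.
January 2023 — 3rd Tuesday is January 17, 2023.
3rd Tuesday of February 2023: February 21, 2023.

January 17, 2023; February 21, 2023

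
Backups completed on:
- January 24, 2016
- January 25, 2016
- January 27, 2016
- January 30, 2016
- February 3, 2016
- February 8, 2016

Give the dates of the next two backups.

Gaps: 1, 2, 3, 4, 5 days — each gap is 1 larger than the previous one.
Next gap: 6 days. February 8, 2016 + 6 days = February 14, 2016.
Next gap: 7 days. February 14, 2016 + 7 days = February 21, 2016.

February 14, 2016; February 21, 2016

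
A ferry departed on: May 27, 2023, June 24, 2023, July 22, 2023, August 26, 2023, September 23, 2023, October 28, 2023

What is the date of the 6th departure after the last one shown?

April 27, 2024

Gaps: 28, 28, 35, 28, 35 days — a mix of 28 and 35. Every date is a Saturday.
Each is the 4th Saturday of its month.
4th Saturday of November 2023: November 25, 2023.
December 2023 — 4th Saturday is December 23, 2023.
4th Saturday of January 2024: January 27, 2024.
February 2024 — 4th Saturday is February 24, 2024.
March 2024 — 4th Saturday is March 23, 2024.
4th Saturday of April 2024: April 27, 2024.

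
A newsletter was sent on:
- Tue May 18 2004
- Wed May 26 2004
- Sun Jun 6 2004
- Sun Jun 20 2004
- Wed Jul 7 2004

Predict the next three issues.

The spacing grows by 3 each time: 8, 11, 14, 17 days.
Next gap: 20 days. Wed Jul 7 2004 + 20 days = Tue Jul 27 2004.
Next gap: 23 days. Tue Jul 27 2004 + 23 days = Thu Aug 19 2004.
Next gap: 26 days. Thu Aug 19 2004 + 26 days = Tue Sep 14 2004.

Tue Jul 27 2004, Thu Aug 19 2004, Tue Sep 14 2004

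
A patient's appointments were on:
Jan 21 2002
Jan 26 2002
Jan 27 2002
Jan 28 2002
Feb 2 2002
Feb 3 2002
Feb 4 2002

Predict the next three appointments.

Feb 9 2002, Feb 10 2002, Feb 11 2002

Gaps: 5, 1, 1, 5, 1, 1 days — not constant, but cyclic with period 3.
The events fall on every Monday, Saturday and Sunday.
The following Saturday is Feb 9 2002.
The following Sunday is Feb 10 2002.
Next Monday: Feb 11 2002.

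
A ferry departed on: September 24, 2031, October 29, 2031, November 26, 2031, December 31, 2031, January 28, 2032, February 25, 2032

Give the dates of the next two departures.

March 31, 2032; April 28, 2032

These are Wednesdays with 35, 28, 35, 28, 28-day gaps.
Each is the final Wednesday of its month — October 29, 2031 is past the 28th, so '4th Wednesday' doesn't fit.
Last Wednesday of March 2032: March 31, 2032.
April 2032 ends with Wednesday April 28, 2032.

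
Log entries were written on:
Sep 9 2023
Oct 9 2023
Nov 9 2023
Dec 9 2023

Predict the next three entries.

Each date is the 9th; the gaps (30, 31, 30) track the month lengths.
The rule is the 9th of each month.
Next: January 2024 → Jan 9 2024.
February 2024: Feb 9 2024.
Next: March 2024 → Mar 9 2024.

Jan 9 2024, Feb 9 2024, Mar 9 2024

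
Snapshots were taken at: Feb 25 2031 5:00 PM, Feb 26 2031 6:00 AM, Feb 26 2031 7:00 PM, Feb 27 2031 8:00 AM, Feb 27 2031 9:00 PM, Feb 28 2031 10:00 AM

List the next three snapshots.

Gaps: 13, 13, 13, 13, 13 hours — each event is 13 hours after the previous one.
Feb 28 2031 10:00 AM + 13 h = Feb 28 2031 11:00 PM.
Feb 28 2031 11:00 PM + 13 h = Mar 1 2031 12:00 PM.
Mar 1 2031 12:00 PM + 13 h = Mar 2 2031 1:00 AM.

Feb 28 2031 11:00 PM, Mar 1 2031 12:00 PM, Mar 2 2031 1:00 AM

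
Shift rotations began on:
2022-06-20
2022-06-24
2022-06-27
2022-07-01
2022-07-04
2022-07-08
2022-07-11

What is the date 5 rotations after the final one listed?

2022-07-29

Every event lands on a Monday or Friday (gaps cycle 4, 3, 4, 3, 4, 3).
So the schedule is: every Monday and Friday.
The following Friday is 2022-07-15.
The following Monday is 2022-07-18.
Next Friday: 2022-07-22.
Next Monday: 2022-07-25.
The following Friday is 2022-07-29.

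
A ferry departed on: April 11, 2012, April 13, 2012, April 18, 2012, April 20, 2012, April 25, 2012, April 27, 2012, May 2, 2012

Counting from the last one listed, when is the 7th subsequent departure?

Gaps: 2, 5, 2, 5, 2, 5 days — not constant, but cyclic with period 2.
The events fall on every Wednesday and Friday.
Next Friday: May 4, 2012.
Next Wednesday: May 9, 2012.
Next Friday: May 11, 2012.
Next Wednesday: May 16, 2012.
The following Friday is May 18, 2012.
The following Wednesday is May 23, 2012.
The following Friday is May 25, 2012.

May 25, 2012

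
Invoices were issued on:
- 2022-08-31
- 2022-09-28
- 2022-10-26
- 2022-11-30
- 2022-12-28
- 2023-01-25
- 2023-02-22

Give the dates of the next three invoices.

These are Wednesdays with 28, 28, 35, 28, 28, 28-day gaps.
Each is the final Wednesday of its month — 2022-08-31 is past the 28th, so '4th Wednesday' doesn't fit.
Last Wednesday of March 2023: 2023-03-29.
April 2023 ends with Wednesday 2023-04-26.
May 2023 ends with Wednesday 2023-05-31.

2023-03-29, 2023-04-26, 2023-05-31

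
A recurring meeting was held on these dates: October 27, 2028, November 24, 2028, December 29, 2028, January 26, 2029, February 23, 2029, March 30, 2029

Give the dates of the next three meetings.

All Fridays; the gaps (28, 35, 28, 28, 35) vary with month length.
This is the last Friday of each month.
Last Friday of April 2029: April 27, 2029.
May 2029 ends with Friday May 25, 2029.
June 2029 ends with Friday June 29, 2029.

April 27, 2029; May 25, 2029; June 29, 2029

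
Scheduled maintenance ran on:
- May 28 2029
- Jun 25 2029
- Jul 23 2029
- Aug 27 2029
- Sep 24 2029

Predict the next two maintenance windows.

Gaps: 28, 28, 35, 28 days — a mix of 28 and 35. Every date is a Monday.
Each is the 4th Monday of its month.
4th Monday of October 2029: Oct 22 2029.
4th Monday of November 2029: Nov 26 2029.

Oct 22 2029, Nov 26 2029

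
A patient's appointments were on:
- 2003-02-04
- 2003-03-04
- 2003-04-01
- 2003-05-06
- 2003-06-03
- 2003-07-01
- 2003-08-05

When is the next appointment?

These are Tuesdays at 28- or 35-day spacing (28, 28, 35, 28, 28, 35).
The pattern: 1st Tuesday of the month.
September 2003 — 1st Tuesday is 2003-09-02.

2003-09-02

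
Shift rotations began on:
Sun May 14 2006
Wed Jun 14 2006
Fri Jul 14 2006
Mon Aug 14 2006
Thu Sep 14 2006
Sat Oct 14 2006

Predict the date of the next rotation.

Tue Nov 14 2006

Gaps: 31, 30, 31, 31, 30 days — not constant. Every event is on the 14th of the month.
Pattern: the 14th of each month.
Next: November 2006 → Tue Nov 14 2006.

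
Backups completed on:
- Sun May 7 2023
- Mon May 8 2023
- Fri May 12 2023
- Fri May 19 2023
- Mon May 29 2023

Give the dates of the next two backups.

Sun Jun 11 2023, Tue Jun 27 2023

Intervals are 1, 4, 7, 10 days — an arithmetic progression with common difference 3.
Next gap: 13 days. Mon May 29 2023 + 13 days = Sun Jun 11 2023.
Next gap: 16 days. Sun Jun 11 2023 + 16 days = Tue Jun 27 2023.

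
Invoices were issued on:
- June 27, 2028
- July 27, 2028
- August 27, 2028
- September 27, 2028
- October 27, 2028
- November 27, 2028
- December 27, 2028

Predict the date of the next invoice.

The day-of-month is always 27 (30, 31, 31, 30, 31, 30 days between events).
So this recurs on the 27th of each month.
January 2029: January 27, 2029.

January 27, 2029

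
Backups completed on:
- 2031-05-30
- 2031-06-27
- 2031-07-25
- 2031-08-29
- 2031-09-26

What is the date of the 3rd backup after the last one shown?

2031-12-26

Every date is a Friday; gaps 28, 28, 35, 28 days.
Each is the last Friday of its month (at least one falls on the 29th or later, ruling out '4th Friday').
October 2031 ends with Friday 2031-10-31.
Last Friday of November 2031: 2031-11-28.
Last Friday of December 2031: 2031-12-26.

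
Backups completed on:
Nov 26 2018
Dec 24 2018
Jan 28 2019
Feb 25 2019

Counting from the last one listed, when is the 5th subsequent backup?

Jul 22 2019

These are Mondays at 28- or 35-day spacing (28, 35, 28).
The pattern: 4th Monday of the month.
4th Monday of March 2019: Mar 25 2019.
4th Monday of April 2019: Apr 22 2019.
May 2019 — 4th Monday is May 27 2019.
4th Monday of June 2019: Jun 24 2019.
July 2019 — 4th Monday is Jul 22 2019.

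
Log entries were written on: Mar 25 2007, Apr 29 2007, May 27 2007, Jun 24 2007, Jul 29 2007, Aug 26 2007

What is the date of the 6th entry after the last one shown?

Every date is a Sunday; gaps 35, 28, 28, 35, 28 days.
Each is the last Sunday of its month (at least one falls on the 29th or later, ruling out '4th Sunday').
September 2007 ends with Sunday Sep 30 2007.
October 2007 ends with Sunday Oct 28 2007.
Last Sunday of November 2007: Nov 25 2007.
Last Sunday of December 2007: Dec 30 2007.
January 2008 ends with Sunday Jan 27 2008.
Last Sunday of February 2008: Feb 24 2008.

Feb 24 2008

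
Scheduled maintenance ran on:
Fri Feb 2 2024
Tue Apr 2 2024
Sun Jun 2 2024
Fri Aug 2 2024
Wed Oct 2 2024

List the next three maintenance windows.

The day-of-month is always 2 (60, 61, 61, 61 days between events).
So this recurs on the 2nd of every 2 months.
Next: December 2024 → Mon Dec 2 2024.
Next: February 2025 → Sun Feb 2 2025.
Next: April 2025 → Wed Apr 2 2025.

Mon Dec 2 2024, Sun Feb 2 2025, Wed Apr 2 2025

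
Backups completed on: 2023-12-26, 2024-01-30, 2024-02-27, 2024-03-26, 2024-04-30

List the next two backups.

2024-05-28, 2024-06-25

These are Tuesdays with 35, 28, 28, 35-day gaps.
Each is the final Tuesday of its month — 2024-01-30 is past the 28th, so '4th Tuesday' doesn't fit.
Last Tuesday of May 2024: 2024-05-28.
June 2024 ends with Tuesday 2024-06-25.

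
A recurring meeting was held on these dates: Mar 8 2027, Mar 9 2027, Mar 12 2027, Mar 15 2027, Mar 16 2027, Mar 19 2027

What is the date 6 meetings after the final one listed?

The gap pattern 1, 3, 3, 1, 3 repeats every 3 events.
These are the Mondays, Tuesdays and Fridays of each week.
The following Monday is Mar 22 2027.
The following Tuesday is Mar 23 2027.
Next Friday: Mar 26 2027.
The following Monday is Mar 29 2027.
The following Tuesday is Mar 30 2027.
Next Friday: Apr 2 2027.

Apr 2 2027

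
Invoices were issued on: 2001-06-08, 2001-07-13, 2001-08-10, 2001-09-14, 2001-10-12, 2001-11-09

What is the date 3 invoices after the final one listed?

2002-02-08

These are Fridays at 28- or 35-day spacing (35, 28, 35, 28, 28).
The pattern: 2nd Friday of the month.
2nd Friday of December 2001: 2001-12-14.
2nd Friday of January 2002: 2002-01-11.
February 2002 — 2nd Friday is 2002-02-08.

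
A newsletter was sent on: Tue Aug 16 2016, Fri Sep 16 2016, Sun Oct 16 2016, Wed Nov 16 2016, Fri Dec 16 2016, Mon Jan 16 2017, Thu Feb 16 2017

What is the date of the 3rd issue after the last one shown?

Tue May 16 2017

The day-of-month is always 16 (31, 30, 31, 30, 31, 31 days between events).
So this recurs on the 16th of each month.
Next: March 2017 → Thu Mar 16 2017.
Next: April 2017 → Sun Apr 16 2017.
Next: May 2017 → Tue May 16 2017.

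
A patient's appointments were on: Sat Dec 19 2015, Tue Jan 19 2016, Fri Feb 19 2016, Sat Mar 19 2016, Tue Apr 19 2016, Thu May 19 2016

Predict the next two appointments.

Each date is the 19th; the gaps (31, 31, 29, 31, 30) track the month lengths.
The rule is the 19th of each month.
Next: June 2016 → Sun Jun 19 2016.
July 2016: Tue Jul 19 2016.

Sun Jun 19 2016, Tue Jul 19 2016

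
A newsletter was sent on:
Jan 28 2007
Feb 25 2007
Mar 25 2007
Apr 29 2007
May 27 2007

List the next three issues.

All Sundays; the gaps (28, 28, 35, 28) vary with month length.
This is the last Sunday of each month.
June 2007 ends with Sunday Jun 24 2007.
July 2007 ends with Sunday Jul 29 2007.
August 2007 ends with Sunday Aug 26 2007.

Jun 24 2007, Jul 29 2007, Aug 26 2007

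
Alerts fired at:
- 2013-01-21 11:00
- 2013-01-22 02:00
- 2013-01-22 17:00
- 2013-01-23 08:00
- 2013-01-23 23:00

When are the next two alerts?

Gaps: 15, 15, 15, 15 hours — each event is 15 hours after the previous one.
2013-01-23 23:00 + 15 h = 2013-01-24 14:00.
2013-01-24 14:00 + 15 h = 2013-01-25 05:00.

2013-01-24 14:00, 2013-01-25 05:00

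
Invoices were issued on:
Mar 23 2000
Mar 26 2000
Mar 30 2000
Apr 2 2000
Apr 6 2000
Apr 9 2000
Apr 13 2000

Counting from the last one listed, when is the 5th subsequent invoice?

Gaps: 3, 4, 3, 4, 3, 4 days — not constant, but cyclic with period 2.
The events fall on every Thursday and Sunday.
Next Sunday: Apr 16 2000.
Next Thursday: Apr 20 2000.
Next Sunday: Apr 23 2000.
The following Thursday is Apr 27 2000.
Next Sunday: Apr 30 2000.

Apr 30 2000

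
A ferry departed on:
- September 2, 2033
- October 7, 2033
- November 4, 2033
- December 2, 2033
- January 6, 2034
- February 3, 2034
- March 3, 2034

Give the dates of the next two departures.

April 7, 2034; May 5, 2034

All dates are Fridays, 35, 28, 28, 35, 28, 28 days apart.
Specifically, the 1st Friday of each month.
April 2034 — 1st Friday is April 7, 2034.
May 2034 — 1st Friday is May 5, 2034.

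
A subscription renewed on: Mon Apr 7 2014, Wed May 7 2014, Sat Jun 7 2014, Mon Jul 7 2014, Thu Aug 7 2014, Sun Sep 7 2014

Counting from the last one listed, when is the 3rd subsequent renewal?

Sun Dec 7 2014

Each date is the 7th; the gaps (30, 31, 30, 31, 31) track the month lengths.
The rule is the 7th of each month.
October 2014: Tue Oct 7 2014.
Next: November 2014 → Fri Nov 7 2014.
December 2014: Sun Dec 7 2014.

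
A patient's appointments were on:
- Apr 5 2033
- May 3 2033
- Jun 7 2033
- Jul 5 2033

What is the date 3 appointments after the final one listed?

These are Tuesdays at 28- or 35-day spacing (28, 35, 28).
The pattern: 1st Tuesday of the month.
August 2033 — 1st Tuesday is Aug 2 2033.
September 2033 — 1st Tuesday is Sep 6 2033.
1st Tuesday of October 2033: Oct 4 2033.

Oct 4 2033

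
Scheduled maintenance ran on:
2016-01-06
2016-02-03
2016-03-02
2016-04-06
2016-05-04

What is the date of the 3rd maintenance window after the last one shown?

These are Wednesdays at 28- or 35-day spacing (28, 28, 35, 28).
The pattern: 1st Wednesday of the month.
1st Wednesday of June 2016: 2016-06-01.
1st Wednesday of July 2016: 2016-07-06.
1st Wednesday of August 2016: 2016-08-03.

2016-08-03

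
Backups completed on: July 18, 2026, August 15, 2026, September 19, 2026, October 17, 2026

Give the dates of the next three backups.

All dates are Saturdays, 28, 35, 28 days apart.
Specifically, the 3rd Saturday of each month.
November 2026 — 3rd Saturday is November 21, 2026.
December 2026 — 3rd Saturday is December 19, 2026.
January 2027 — 3rd Saturday is January 16, 2027.

November 21, 2026; December 19, 2026; January 16, 2027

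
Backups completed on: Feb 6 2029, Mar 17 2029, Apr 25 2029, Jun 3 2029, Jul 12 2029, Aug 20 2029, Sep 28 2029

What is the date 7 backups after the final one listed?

The spacing is 39, 39, 39, 39, 39, 39 days — always 39 days.
Sep 28 2029 + 39 days = Nov 6 2029.
Nov 6 2029 + 39 days = Dec 15 2029.
Dec 15 2029 + 39 days = Jan 23 2030.
Jan 23 2030 + 39 days = Mar 3 2030.
Mar 3 2030 + 39 days = Apr 11 2030.
Apr 11 2030 + 39 days = May 20 2030.
May 20 2030 + 39 days = Jun 28 2030.

Jun 28 2030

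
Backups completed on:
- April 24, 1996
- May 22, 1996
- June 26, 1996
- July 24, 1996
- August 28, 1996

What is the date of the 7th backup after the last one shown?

March 26, 1997

These are Wednesdays at 28- or 35-day spacing (28, 35, 28, 35).
The pattern: 4th Wednesday of the month.
4th Wednesday of September 1996: September 25, 1996.
October 1996 — 4th Wednesday is October 23, 1996.
4th Wednesday of November 1996: November 27, 1996.
4th Wednesday of December 1996: December 25, 1996.
January 1997 — 4th Wednesday is January 22, 1997.
4th Wednesday of February 1997: February 26, 1997.
4th Wednesday of March 1997: March 26, 1997.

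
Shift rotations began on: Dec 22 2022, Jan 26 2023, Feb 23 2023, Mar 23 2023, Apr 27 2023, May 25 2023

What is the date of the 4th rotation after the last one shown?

All dates are Thursdays, 35, 28, 28, 35, 28 days apart.
Specifically, the 4th Thursday of each month.
4th Thursday of June 2023: Jun 22 2023.
4th Thursday of July 2023: Jul 27 2023.
August 2023 — 4th Thursday is Aug 24 2023.
September 2023 — 4th Thursday is Sep 28 2023.

Sep 28 2023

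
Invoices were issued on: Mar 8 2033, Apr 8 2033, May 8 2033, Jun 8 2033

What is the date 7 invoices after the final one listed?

Jan 8 2034

Gaps: 31, 30, 31 days — not constant. Every event is on the 8th of the month.
Pattern: the 8th of each month.
July 2033: Jul 8 2033.
Next: August 2033 → Aug 8 2033.
September 2033: Sep 8 2033.
October 2033: Oct 8 2033.
November 2033: Nov 8 2033.
Next: December 2033 → Dec 8 2033.
Next: January 2034 → Jan 8 2034.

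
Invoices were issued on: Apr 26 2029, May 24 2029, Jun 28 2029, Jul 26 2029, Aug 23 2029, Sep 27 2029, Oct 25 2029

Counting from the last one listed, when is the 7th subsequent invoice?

May 23 2030

These are Thursdays at 28- or 35-day spacing (28, 35, 28, 28, 35, 28).
The pattern: 4th Thursday of the month.
4th Thursday of November 2029: Nov 22 2029.
December 2029 — 4th Thursday is Dec 27 2029.
4th Thursday of January 2030: Jan 24 2030.
4th Thursday of February 2030: Feb 28 2030.
March 2030 — 4th Thursday is Mar 28 2030.
4th Thursday of April 2030: Apr 25 2030.
May 2030 — 4th Thursday is May 23 2030.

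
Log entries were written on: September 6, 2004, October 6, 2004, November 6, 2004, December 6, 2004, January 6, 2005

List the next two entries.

Gaps: 30, 31, 30, 31 days — not constant. Every event is on the 6th of the month.
Pattern: the 6th of each month.
Next: February 2005 → February 6, 2005.
March 2005: March 6, 2005.

February 6, 2005; March 6, 2005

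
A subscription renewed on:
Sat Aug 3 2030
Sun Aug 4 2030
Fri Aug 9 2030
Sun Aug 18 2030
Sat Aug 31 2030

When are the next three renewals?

The spacing grows by 4 each time: 1, 5, 9, 13 days.
Next gap: 17 days. Sat Aug 31 2030 + 17 days = Tue Sep 17 2030.
Next gap: 21 days. Tue Sep 17 2030 + 21 days = Tue Oct 8 2030.
Next gap: 25 days. Tue Oct 8 2030 + 25 days = Sat Nov 2 2030.

Tue Sep 17 2030, Tue Oct 8 2030, Sat Nov 2 2030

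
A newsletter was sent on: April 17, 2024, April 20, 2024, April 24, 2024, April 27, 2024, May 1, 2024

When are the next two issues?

May 4, 2024; May 8, 2024

Gaps: 3, 4, 3, 4 days — not constant, but cyclic with period 2.
The events fall on every Wednesday and Saturday.
The following Saturday is May 4, 2024.
Next Wednesday: May 8, 2024.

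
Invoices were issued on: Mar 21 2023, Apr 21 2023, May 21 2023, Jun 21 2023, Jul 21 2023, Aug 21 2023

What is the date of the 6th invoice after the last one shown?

Feb 21 2024

Gaps: 31, 30, 31, 30, 31 days — not constant. Every event is on the 21st of the month.
Pattern: the 21st of each month.
September 2023: Sep 21 2023.
October 2023: Oct 21 2023.
Next: November 2023 → Nov 21 2023.
Next: December 2023 → Dec 21 2023.
January 2024: Jan 21 2024.
Next: February 2024 → Feb 21 2024.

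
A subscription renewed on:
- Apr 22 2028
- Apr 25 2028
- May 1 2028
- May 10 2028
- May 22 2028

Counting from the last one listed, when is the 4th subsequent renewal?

Gaps: 3, 6, 9, 12 days — each gap is 3 larger than the previous one.
Next gap: 15 days. May 22 2028 + 15 days = Jun 6 2028.
Next gap: 18 days. Jun 6 2028 + 18 days = Jun 24 2028.
Next gap: 21 days. Jun 24 2028 + 21 days = Jul 15 2028.
Next gap: 24 days. Jul 15 2028 + 24 days = Aug 8 2028.

Aug 8 2028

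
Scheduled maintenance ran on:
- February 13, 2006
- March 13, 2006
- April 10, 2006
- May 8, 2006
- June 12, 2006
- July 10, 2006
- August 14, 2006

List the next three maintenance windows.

September 11, 2006; October 9, 2006; November 13, 2006

These are Mondays at 28- or 35-day spacing (28, 28, 28, 35, 28, 35).
The pattern: 2nd Monday of the month.
September 2006 — 2nd Monday is September 11, 2006.
2nd Monday of October 2006: October 9, 2006.
2nd Monday of November 2006: November 13, 2006.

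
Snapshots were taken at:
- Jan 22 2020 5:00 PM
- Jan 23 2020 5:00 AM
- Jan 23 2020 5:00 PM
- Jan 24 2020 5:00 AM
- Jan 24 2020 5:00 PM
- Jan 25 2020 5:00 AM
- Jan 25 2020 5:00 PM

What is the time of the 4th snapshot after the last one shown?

Gaps: 12, 12, 12, 12, 12, 12 hours — each event is 12 hours after the previous one.
Jan 25 2020 5:00 PM + 12 h = Jan 26 2020 5:00 AM.
Jan 26 2020 5:00 AM + 12 h = Jan 26 2020 5:00 PM.
Jan 26 2020 5:00 PM + 12 h = Jan 27 2020 5:00 AM.
Jan 27 2020 5:00 AM + 12 h = Jan 27 2020 5:00 PM.

Jan 27 2020 5:00 PM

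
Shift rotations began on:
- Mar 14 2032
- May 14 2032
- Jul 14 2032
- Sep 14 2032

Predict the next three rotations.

Nov 14 2032, Jan 14 2033, Mar 14 2033

The day-of-month is always 14 (61, 61, 62 days between events).
So this recurs on the 14th of every 2 months.
November 2032: Nov 14 2032.
January 2033: Jan 14 2033.
Next: March 2033 → Mar 14 2033.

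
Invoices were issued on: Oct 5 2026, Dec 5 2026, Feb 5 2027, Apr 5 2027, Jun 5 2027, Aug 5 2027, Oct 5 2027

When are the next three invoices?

Dec 5 2027, Feb 5 2028, Apr 5 2028

Each date is the 5th; the gaps (61, 62, 59, 61, 61, 61) track the month lengths.
The rule is the 5th of every 2 months.
Next: December 2027 → Dec 5 2027.
February 2028: Feb 5 2028.
April 2028: Apr 5 2028.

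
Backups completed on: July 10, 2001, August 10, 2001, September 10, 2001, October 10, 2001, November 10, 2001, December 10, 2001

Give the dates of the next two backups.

January 10, 2002; February 10, 2002

Gaps: 31, 31, 30, 31, 30 days — not constant. Every event is on the 10th of the month.
Pattern: the 10th of each month.
Next: January 2002 → January 10, 2002.
Next: February 2002 → February 10, 2002.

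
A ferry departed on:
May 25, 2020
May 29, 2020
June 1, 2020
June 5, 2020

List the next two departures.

Every event lands on a Monday or Friday (gaps cycle 4, 3, 4).
So the schedule is: every Monday and Friday.
Next Monday: June 8, 2020.
Next Friday: June 12, 2020.

June 8, 2020; June 12, 2020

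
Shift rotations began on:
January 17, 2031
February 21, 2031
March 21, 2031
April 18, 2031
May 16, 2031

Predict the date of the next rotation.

Gaps: 35, 28, 28, 28 days — a mix of 28 and 35. Every date is a Friday.
Each is the 3rd Friday of its month.
3rd Friday of June 2031: June 20, 2031.

June 20, 2031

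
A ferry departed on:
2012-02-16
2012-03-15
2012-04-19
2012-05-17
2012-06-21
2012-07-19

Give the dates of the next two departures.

2012-08-16, 2012-09-20

These are Thursdays at 28- or 35-day spacing (28, 35, 28, 35, 28).
The pattern: 3rd Thursday of the month.
August 2012 — 3rd Thursday is 2012-08-16.
3rd Thursday of September 2012: 2012-09-20.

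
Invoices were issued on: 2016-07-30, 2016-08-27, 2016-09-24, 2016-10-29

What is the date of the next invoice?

All Saturdays; the gaps (28, 28, 35) vary with month length.
This is the last Saturday of each month.
November 2016 ends with Saturday 2016-11-26.

2016-11-26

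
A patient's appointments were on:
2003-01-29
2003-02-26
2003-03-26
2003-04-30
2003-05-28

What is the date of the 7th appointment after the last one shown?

2003-12-31

All Wednesdays; the gaps (28, 28, 35, 28) vary with month length.
This is the last Wednesday of each month.
Last Wednesday of June 2003: 2003-06-25.
July 2003 ends with Wednesday 2003-07-30.
Last Wednesday of August 2003: 2003-08-27.
September 2003 ends with Wednesday 2003-09-24.
Last Wednesday of October 2003: 2003-10-29.
Last Wednesday of November 2003: 2003-11-26.
December 2003 ends with Wednesday 2003-12-31.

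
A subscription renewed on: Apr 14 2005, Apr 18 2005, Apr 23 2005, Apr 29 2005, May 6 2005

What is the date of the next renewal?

May 14 2005

Gaps: 4, 5, 6, 7 days — each gap is 1 larger than the previous one.
Next gap: 8 days. May 6 2005 + 8 days = May 14 2005.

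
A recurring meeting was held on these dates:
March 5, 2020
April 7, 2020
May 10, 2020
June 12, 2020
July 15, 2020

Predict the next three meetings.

August 17, 2020; September 19, 2020; October 22, 2020

Every event comes 33 days after the last (33, 33, 33, 33).
July 15, 2020 + 33 days = August 17, 2020.
August 17, 2020 + 33 days = September 19, 2020.
September 19, 2020 + 33 days = October 22, 2020.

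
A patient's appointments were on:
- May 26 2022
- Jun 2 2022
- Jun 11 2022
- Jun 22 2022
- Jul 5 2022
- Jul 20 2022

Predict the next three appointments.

Aug 6 2022, Aug 25 2022, Sep 15 2022

Intervals are 7, 9, 11, 13, 15 days — an arithmetic progression with common difference 2.
Next gap: 17 days. Jul 20 2022 + 17 days = Aug 6 2022.
Next gap: 19 days. Aug 6 2022 + 19 days = Aug 25 2022.
Next gap: 21 days. Aug 25 2022 + 21 days = Sep 15 2022.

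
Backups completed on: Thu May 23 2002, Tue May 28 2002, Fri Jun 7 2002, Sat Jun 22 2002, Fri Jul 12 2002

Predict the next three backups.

The spacing grows by 5 each time: 5, 10, 15, 20 days.
Next gap: 25 days. Fri Jul 12 2002 + 25 days = Tue Aug 6 2002.
Next gap: 30 days. Tue Aug 6 2002 + 30 days = Thu Sep 5 2002.
Next gap: 35 days. Thu Sep 5 2002 + 35 days = Thu Oct 10 2002.

Tue Aug 6 2002, Thu Sep 5 2002, Thu Oct 10 2002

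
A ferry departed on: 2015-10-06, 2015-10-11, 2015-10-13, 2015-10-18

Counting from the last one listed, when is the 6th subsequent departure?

The gap pattern 5, 2, 5 repeats every 2 events.
These are the Tuesdays and Sundays of each week.
Next Tuesday: 2015-10-20.
The following Sunday is 2015-10-25.
The following Tuesday is 2015-10-27.
Next Sunday: 2015-11-01.
The following Tuesday is 2015-11-03.
The following Sunday is 2015-11-08.

2015-11-08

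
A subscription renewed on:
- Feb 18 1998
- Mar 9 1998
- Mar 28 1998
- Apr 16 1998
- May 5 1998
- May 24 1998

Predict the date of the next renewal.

Every event comes 19 days after the last (19, 19, 19, 19, 19).
May 24 1998 + 19 days = Jun 12 1998.

Jun 12 1998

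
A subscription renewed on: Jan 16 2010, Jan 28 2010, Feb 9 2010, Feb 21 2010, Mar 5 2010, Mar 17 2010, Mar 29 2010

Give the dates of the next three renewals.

Apr 10 2010, Apr 22 2010, May 4 2010

The spacing is 12, 12, 12, 12, 12, 12 days — always 12 days.
Mar 29 2010 + 12 days = Apr 10 2010.
Apr 10 2010 + 12 days = Apr 22 2010.
Apr 22 2010 + 12 days = May 4 2010.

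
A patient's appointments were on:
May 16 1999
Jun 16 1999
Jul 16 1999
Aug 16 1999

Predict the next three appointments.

Each date is the 16th; the gaps (31, 30, 31) track the month lengths.
The rule is the 16th of each month.
September 1999: Sep 16 1999.
Next: October 1999 → Oct 16 1999.
November 1999: Nov 16 1999.

Sep 16 1999, Oct 16 1999, Nov 16 1999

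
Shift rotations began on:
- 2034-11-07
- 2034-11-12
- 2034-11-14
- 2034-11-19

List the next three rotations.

2034-11-21, 2034-11-26, 2034-11-28

Every event lands on a Tuesday or Sunday (gaps cycle 5, 2, 5).
So the schedule is: every Tuesday and Sunday.
The following Tuesday is 2034-11-21.
The following Sunday is 2034-11-26.
Next Tuesday: 2034-11-28.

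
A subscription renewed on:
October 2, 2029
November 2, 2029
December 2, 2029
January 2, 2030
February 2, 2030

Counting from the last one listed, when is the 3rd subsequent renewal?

Gaps: 31, 30, 31, 31 days — not constant. Every event is on the 2nd of the month.
Pattern: the 2nd of each month.
Next: March 2030 → March 2, 2030.
Next: April 2030 → April 2, 2030.
Next: May 2030 → May 2, 2030.

May 2, 2030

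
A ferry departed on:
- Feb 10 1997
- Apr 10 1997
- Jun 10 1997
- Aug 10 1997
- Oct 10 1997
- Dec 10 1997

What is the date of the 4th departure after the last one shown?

Aug 10 1998

The day-of-month is always 10 (59, 61, 61, 61, 61 days between events).
So this recurs on the 10th of every 2 months.
February 1998: Feb 10 1998.
Next: April 1998 → Apr 10 1998.
Next: June 1998 → Jun 10 1998.
August 1998: Aug 10 1998.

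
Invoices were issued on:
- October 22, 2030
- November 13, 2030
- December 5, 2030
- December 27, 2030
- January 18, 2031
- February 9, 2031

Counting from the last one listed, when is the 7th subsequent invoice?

Gaps between consecutive events: 22, 22, 22, 22, 22 days — a constant 22-day interval.
February 9, 2031 + 22 days = March 3, 2031.
March 3, 2031 + 22 days = March 25, 2031.
March 25, 2031 + 22 days = April 16, 2031.
April 16, 2031 + 22 days = May 8, 2031.
May 8, 2031 + 22 days = May 30, 2031.
May 30, 2031 + 22 days = June 21, 2031.
June 21, 2031 + 22 days = July 13, 2031.

July 13, 2031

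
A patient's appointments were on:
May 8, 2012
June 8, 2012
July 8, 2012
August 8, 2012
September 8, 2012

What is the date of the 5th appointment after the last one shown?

The day-of-month is always 8 (31, 30, 31, 31 days between events).
So this recurs on the 8th of each month.
October 2012: October 8, 2012.
November 2012: November 8, 2012.
December 2012: December 8, 2012.
Next: January 2013 → January 8, 2013.
Next: February 2013 → February 8, 2013.

February 8, 2013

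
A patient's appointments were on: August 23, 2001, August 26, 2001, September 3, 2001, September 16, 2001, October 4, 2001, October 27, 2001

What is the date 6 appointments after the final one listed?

Intervals are 3, 8, 13, 18, 23 days — an arithmetic progression with common difference 5.
Next gap: 28 days. October 27, 2001 + 28 days = November 24, 2001.
Next gap: 33 days. November 24, 2001 + 33 days = December 27, 2001.
Next gap: 38 days. December 27, 2001 + 38 days = February 3, 2002.
Next gap: 43 days. February 3, 2002 + 43 days = March 18, 2002.
Next gap: 48 days. March 18, 2002 + 48 days = May 5, 2002.
Next gap: 53 days. May 5, 2002 + 53 days = June 27, 2002.

June 27, 2002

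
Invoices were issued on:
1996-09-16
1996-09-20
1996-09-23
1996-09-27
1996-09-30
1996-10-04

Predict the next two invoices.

Gaps: 4, 3, 4, 3, 4 days — not constant, but cyclic with period 2.
The events fall on every Monday and Friday.
Next Monday: 1996-10-07.
The following Friday is 1996-10-11.

1996-10-07, 1996-10-11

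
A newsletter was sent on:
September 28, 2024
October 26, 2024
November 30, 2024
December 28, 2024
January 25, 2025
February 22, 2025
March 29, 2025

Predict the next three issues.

April 26, 2025; May 31, 2025; June 28, 2025

These are Saturdays with 28, 35, 28, 28, 28, 35-day gaps.
Each is the final Saturday of its month — November 30, 2024 is past the 28th, so '4th Saturday' doesn't fit.
Last Saturday of April 2025: April 26, 2025.
Last Saturday of May 2025: May 31, 2025.
June 2025 ends with Saturday June 28, 2025.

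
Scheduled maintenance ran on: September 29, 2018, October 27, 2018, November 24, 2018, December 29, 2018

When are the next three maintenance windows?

January 26, 2019; February 23, 2019; March 30, 2019

All Saturdays; the gaps (28, 28, 35) vary with month length.
This is the last Saturday of each month.
Last Saturday of January 2019: January 26, 2019.
February 2019 ends with Saturday February 23, 2019.
Last Saturday of March 2019: March 30, 2019.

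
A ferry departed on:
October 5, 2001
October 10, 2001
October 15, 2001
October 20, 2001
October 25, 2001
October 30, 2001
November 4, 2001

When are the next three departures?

Gaps between consecutive events: 5, 5, 5, 5, 5, 5 days — a constant 5-day interval.
November 4, 2001 + 5 days = November 9, 2001.
November 9, 2001 + 5 days = November 14, 2001.
November 14, 2001 + 5 days = November 19, 2001.

November 9, 2001; November 14, 2001; November 19, 2001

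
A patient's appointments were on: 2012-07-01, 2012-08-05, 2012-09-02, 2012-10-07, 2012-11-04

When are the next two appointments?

2012-12-02, 2013-01-06

All dates are Sundays, 35, 28, 35, 28 days apart.
Specifically, the 1st Sunday of each month.
December 2012 — 1st Sunday is 2012-12-02.
January 2013 — 1st Sunday is 2013-01-06.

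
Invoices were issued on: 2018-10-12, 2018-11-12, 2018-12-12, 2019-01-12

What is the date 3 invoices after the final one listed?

2019-04-12

The day-of-month is always 12 (31, 30, 31 days between events).
So this recurs on the 12th of each month.
Next: February 2019 → 2019-02-12.
Next: March 2019 → 2019-03-12.
April 2019: 2019-04-12.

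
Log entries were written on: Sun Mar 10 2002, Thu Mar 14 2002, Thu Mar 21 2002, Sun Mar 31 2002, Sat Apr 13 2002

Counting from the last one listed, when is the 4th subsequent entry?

Thu Jul 4 2002

Gaps: 4, 7, 10, 13 days — each gap is 3 larger than the previous one.
Next gap: 16 days. Sat Apr 13 2002 + 16 days = Mon Apr 29 2002.
Next gap: 19 days. Mon Apr 29 2002 + 19 days = Sat May 18 2002.
Next gap: 22 days. Sat May 18 2002 + 22 days = Sun Jun 9 2002.
Next gap: 25 days. Sun Jun 9 2002 + 25 days = Thu Jul 4 2002.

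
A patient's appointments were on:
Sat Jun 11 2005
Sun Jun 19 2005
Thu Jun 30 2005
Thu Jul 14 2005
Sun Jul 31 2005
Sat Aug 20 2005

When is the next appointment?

Mon Sep 12 2005

Intervals are 8, 11, 14, 17, 20 days — an arithmetic progression with common difference 3.
Next gap: 23 days. Sat Aug 20 2005 + 23 days = Mon Sep 12 2005.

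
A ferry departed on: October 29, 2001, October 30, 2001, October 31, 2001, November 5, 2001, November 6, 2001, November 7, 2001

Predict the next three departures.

Every event lands on a Monday or Tuesday or Wednesday (gaps cycle 1, 1, 5, 1, 1).
So the schedule is: every Monday, Tuesday and Wednesday.
Next Monday: November 12, 2001.
The following Tuesday is November 13, 2001.
The following Wednesday is November 14, 2001.

November 12, 2001; November 13, 2001; November 14, 2001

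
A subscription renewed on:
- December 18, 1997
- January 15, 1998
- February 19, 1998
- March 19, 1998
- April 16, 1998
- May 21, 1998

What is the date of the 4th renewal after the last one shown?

These are Thursdays at 28- or 35-day spacing (28, 35, 28, 28, 35).
The pattern: 3rd Thursday of the month.
3rd Thursday of June 1998: June 18, 1998.
July 1998 — 3rd Thursday is July 16, 1998.
August 1998 — 3rd Thursday is August 20, 1998.
3rd Thursday of September 1998: September 17, 1998.

September 17, 1998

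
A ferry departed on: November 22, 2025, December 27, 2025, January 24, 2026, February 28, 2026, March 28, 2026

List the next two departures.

All dates are Saturdays, 35, 28, 35, 28 days apart.
Specifically, the 4th Saturday of each month.
April 2026 — 4th Saturday is April 25, 2026.
4th Saturday of May 2026: May 23, 2026.

April 25, 2026; May 23, 2026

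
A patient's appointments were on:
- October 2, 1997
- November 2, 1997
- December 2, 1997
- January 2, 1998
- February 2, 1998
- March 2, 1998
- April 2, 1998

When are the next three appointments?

Each date is the 2nd; the gaps (31, 30, 31, 31, 28, 31) track the month lengths.
The rule is the 2nd of each month.
Next: May 1998 → May 2, 1998.
June 1998: June 2, 1998.
Next: July 1998 → July 2, 1998.

May 2, 1998; June 2, 1998; July 2, 1998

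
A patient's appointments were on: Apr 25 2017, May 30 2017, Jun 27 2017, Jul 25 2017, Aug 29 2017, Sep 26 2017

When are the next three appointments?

These are Tuesdays with 35, 28, 28, 35, 28-day gaps.
Each is the final Tuesday of its month — May 30 2017 is past the 28th, so '4th Tuesday' doesn't fit.
Last Tuesday of October 2017: Oct 31 2017.
November 2017 ends with Tuesday Nov 28 2017.
Last Tuesday of December 2017: Dec 26 2017.

Oct 31 2017, Nov 28 2017, Dec 26 2017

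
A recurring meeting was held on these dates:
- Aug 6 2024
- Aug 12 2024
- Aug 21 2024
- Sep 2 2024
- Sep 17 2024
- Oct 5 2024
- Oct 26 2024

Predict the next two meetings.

Nov 19 2024, Dec 16 2024

Gaps: 6, 9, 12, 15, 18, 21 days — each gap is 3 larger than the previous one.
Next gap: 24 days. Oct 26 2024 + 24 days = Nov 19 2024.
Next gap: 27 days. Nov 19 2024 + 27 days = Dec 16 2024.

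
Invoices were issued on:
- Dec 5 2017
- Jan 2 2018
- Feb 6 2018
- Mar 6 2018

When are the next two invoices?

Apr 3 2018, May 1 2018

These are Tuesdays at 28- or 35-day spacing (28, 35, 28).
The pattern: 1st Tuesday of the month.
1st Tuesday of April 2018: Apr 3 2018.
May 2018 — 1st Tuesday is May 1 2018.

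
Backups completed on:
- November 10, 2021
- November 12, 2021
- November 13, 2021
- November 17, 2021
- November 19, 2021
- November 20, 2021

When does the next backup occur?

Gaps: 2, 1, 4, 2, 1 days — not constant, but cyclic with period 3.
The events fall on every Wednesday, Friday and Saturday.
The following Wednesday is November 24, 2021.

November 24, 2021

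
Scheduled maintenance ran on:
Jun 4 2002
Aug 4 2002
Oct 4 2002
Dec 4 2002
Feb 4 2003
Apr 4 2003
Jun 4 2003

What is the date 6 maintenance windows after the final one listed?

Each date is the 4th; the gaps (61, 61, 61, 62, 59, 61) track the month lengths.
The rule is the 4th of every 2 months.
Next: August 2003 → Aug 4 2003.
October 2003: Oct 4 2003.
December 2003: Dec 4 2003.
Next: February 2004 → Feb 4 2004.
April 2004: Apr 4 2004.
June 2004: Jun 4 2004.

Jun 4 2004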